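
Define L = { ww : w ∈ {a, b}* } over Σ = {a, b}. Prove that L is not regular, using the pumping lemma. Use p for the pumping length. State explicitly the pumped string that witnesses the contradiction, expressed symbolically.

Suppose for contradiction that L is regular, and let p be the pumping length.
Take w = a^p b^p a^p b^p = uu where u = a^pb^p; then w ∈ L and |w| = 4p ≥ p.
The pumping lemma gives a decomposition w = xyz where |xy| ≤ p and |y| ≥ 1.
The first p characters of w are a's, so xy (and hence y) consists only of a's. Write y = a^k, 1 ≤ k ≤ p.
Pump with i = 2: xy^2z = a^{p+k} b^p a^p b^p, of length 4p+k. Suppose this equals vv. The string starts with a and ends with b, so v does too; thus the boundary between the two copies of v is a b→a transition. There is exactly one such transition, at position 2p+k, so |v| = 2p+k and |vv| = 4p+2k ≠ 4p+k since k ≥ 1. So xy^2z ∉ L.
Contradiction. Therefore L is not regular.

a^{p+k} b^p a^p b^p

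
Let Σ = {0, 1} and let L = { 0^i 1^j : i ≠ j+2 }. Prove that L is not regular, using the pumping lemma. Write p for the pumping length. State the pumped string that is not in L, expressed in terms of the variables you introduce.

Assume L is regular; let p be its pumping constant.
Choose w = 0^p 1^{p+p!-2}. Since p ≠ (p+p!-2)+2 = p+p!, w ∈ L; and |w| ≥ p.
The pumping lemma gives a decomposition w = xyz where |xy| ≤ p and |y| ≥ 1.
Because |xy| ≤ p and w begins with p copies of 0, we have y = 0^k with 1 ≤ k ≤ p.
Since 1 ≤ k ≤ p, k divides p!; set t = 1 + p!/k. Then xy^t z has p + (p!/k)·k = p + p! copies of 0. Now the 0-count is p+p! and (1-count)+2 = (p+p!-2)+2 = p+p!, so i ≠ j+2 fails. So xy^t z = 0^{p+p!} 1^{p+p!-2} ∉ L.
This contradicts the pumping lemma, so L is not regular.

0^{p+p!} 1^{p+p!-2}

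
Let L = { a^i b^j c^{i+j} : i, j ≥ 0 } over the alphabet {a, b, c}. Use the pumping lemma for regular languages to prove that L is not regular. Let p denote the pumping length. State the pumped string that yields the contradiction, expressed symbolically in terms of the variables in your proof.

a^{p+k} b^p c^{2p}

Assume L is regular. Let p be the pumping length given by the pumping lemma.
Take w = a^p b^p c^{2p} ∈ L (with i=j=p, i+j=2p), |w| = 4p ≥ p.
The pumping lemma gives a decomposition w = xyz where |xy| ≤ p and |y| > 0.
Because |xy| ≤ p and w begins with p copies of a, we have y = a^k with 1 ≤ k ≤ p.
Consider xy^2z = a^{p+k} b^p c^{2p}. Now the a- and b-counts sum to 2p+k, but the c-count is 2p ≠ 2p+k. So xy^2z ∉ L.
This is a contradiction; hence L is not regular.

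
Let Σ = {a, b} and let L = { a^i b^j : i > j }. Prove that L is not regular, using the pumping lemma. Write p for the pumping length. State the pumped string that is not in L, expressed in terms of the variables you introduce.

Suppose for contradiction that L is regular, and let p be the pumping length.
Choose w = a^{p+1} b^p ∈ L, with |w| = 2p+1 ≥ p.
The pumping lemma gives a decomposition w = xyz where |xy| ≤ p and |y| > 0.
Since the first p symbols of w are all a's and |xy| ≤ p, y lies entirely in the leading a-block: y = a^k for some k with 1 ≤ k ≤ p.
Consider xy^0z = xz = a^{p+1-k} b^p. Since k ≥ 1, the a-count p+1-k is at most p, so i > j fails; thus xz ∉ L.
Contradiction. Therefore L is not regular.

a^{p+1-k} b^p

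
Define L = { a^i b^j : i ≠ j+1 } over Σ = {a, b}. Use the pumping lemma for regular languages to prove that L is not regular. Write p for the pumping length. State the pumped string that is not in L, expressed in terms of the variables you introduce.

a^{p+p!} b^{p+p!-1}

Suppose for contradiction that L is regular, and let p be the pumping length.
Choose w = a^p b^{p+p!-1}. Since p ≠ (p+p!-1)+1 = p+p!, w ∈ L; and |w| ≥ p.
By the pumping lemma, w = xyz with |xy| ≤ p and y is nonempty.
Because |xy| ≤ p and w begins with p copies of a, we have y = a^k with 1 ≤ k ≤ p.
Since 1 ≤ k ≤ p, k divides p!; set t = 1 + p!/k. Then xy^t z has p + (p!/k)·k = p + p! copies of a. Now the a-count is p+p! and (b-count)+1 = (p+p!-1)+1 = p+p!, so i ≠ j+1 fails. So xy^t z = a^{p+p!} b^{p+p!-1} ∉ L.
This is a contradiction; hence L is not regular.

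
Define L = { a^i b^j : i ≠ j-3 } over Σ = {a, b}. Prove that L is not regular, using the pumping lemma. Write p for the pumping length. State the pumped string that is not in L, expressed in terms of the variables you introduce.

Toward a contradiction, assume L is regular with pumping length p.
Choose w = a^p b^{p+p!+3}. Since p ≠ (p+p!+3)-3 = p+p!, w ∈ L; and |w| ≥ p.
The pumping lemma gives a decomposition w = xyz where |xy| ≤ p and |y| ≥ 1.
Since the first p symbols of w are all a's and |xy| ≤ p, y lies entirely in the leading a-block: y = a^k for some k with 1 ≤ k ≤ p.
Since 1 ≤ k ≤ p, k divides p!; set t = 1 + p!/k. Then xy^t z has p + (p!/k)·k = p + p! copies of a. Now the a-count is p+p! and (b-count)-3 = (p+p!+3)-3 = p+p!, so i ≠ j-3 fails. So xy^t z = a^{p+p!} b^{p+p!+3} ∉ L.
This contradicts the pumping lemma, so L is not regular.

a^{p+p!} b^{p+p!+3}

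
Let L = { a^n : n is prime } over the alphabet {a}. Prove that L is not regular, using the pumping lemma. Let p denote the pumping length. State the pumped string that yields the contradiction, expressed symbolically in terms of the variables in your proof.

a^{q(1+k)}

Assume L is regular; let p be its pumping constant.
Let q be a prime with q ≥ p+2 (infinitely many primes exist), and take w = a^q ∈ L with |w| = q ≥ p.
By the pumping lemma, w = xyz with |xy| ≤ p and |y| ≥ 1.
Then y = a^k for some k with 1 ≤ k ≤ p.
Since 1 ≤ k ≤ p, |xz| = q-k. Pump with i = q+1: |xy^{q+1}z| = (q-k)+(q+1)k = q+qk = q(1+k), which is composite (both factors ≥ 2). So xy^{q+1}z = a^{q(1+k)} ∉ L.
Contradiction. Therefore L is not regular.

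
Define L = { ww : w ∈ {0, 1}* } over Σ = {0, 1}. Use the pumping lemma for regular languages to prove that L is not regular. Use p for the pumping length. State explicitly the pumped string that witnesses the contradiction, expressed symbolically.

0^{p+k} 1^p 0^p 1^p

Assume L is regular; let p be its pumping constant.
Take w = 0^p 1^p 0^p 1^p = uu where u = 0^p1^p; then w ∈ L and |w| = 4p ≥ p.
By the pumping lemma, w = xyz with |xy| ≤ p and y is nonempty.
Since the first p symbols of w are all 0's and |xy| ≤ p, y lies entirely in the leading 0-block: y = 0^k for some k with 1 ≤ k ≤ p.
Pump with i = 2: xy^2z = 0^{p+k} 1^p 0^p 1^p, of length 4p+k. Suppose this equals vv. The string starts with 0 and ends with 1, so v does too; thus the boundary between the two copies of v is a 1→0 transition. There is exactly one such transition, at position 2p+k, so |v| = 2p+k and |vv| = 4p+2k ≠ 4p+k since k ≥ 1. So xy^2z ∉ L.
Contradiction. Therefore L is not regular.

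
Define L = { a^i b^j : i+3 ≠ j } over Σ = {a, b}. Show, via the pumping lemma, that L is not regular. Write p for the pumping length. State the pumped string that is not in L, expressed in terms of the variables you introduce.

a^{p+p!} b^{p+p!+3}

Suppose for contradiction that L is regular, and let p be the pumping length.
Choose w = a^p b^{p+p!+3}. Since p ≠ (p+p!+3)-3 = p+p!, w ∈ L; and |w| ≥ p.
Write w = xyz as guaranteed by the lemma, with |xy| ≤ p and y is nonempty.
Since the first p symbols of w are all a's and |xy| ≤ p, y lies entirely in the leading a-block: y = a^k for some k with 1 ≤ k ≤ p.
Since 1 ≤ k ≤ p, k divides p!; set t = 1 + p!/k. Then xy^t z has p + (p!/k)·k = p + p! copies of a. Now the a-count is p+p! and (b-count)-3 = (p+p!+3)-3 = p+p!, so i+3 ≠ j fails. So xy^t z = a^{p+p!} b^{p+p!+3} ∉ L.
This is a contradiction; hence L is not regular.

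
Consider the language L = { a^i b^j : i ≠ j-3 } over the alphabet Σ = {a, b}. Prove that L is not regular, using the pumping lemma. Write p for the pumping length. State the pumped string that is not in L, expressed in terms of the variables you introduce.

a^{p+p!} b^{p+p!+3}

Assume L is regular; let p be its pumping constant.
Choose w = a^p b^{p+p!+3}. Since p ≠ (p+p!+3)-3 = p+p!, w ∈ L; and |w| ≥ p.
By the pumping lemma, w = xyz with |xy| ≤ p and |y| ≥ 1.
The first p characters of w are a's, so xy (and hence y) consists only of a's. Write y = a^k, 1 ≤ k ≤ p.
Since 1 ≤ k ≤ p, k divides p!; set t = 1 + p!/k. Then xy^t z has p + (p!/k)·k = p + p! copies of a. Now the a-count is p+p! and (b-count)-3 = (p+p!+3)-3 = p+p!, so i ≠ j-3 fails. So xy^t z = a^{p+p!} b^{p+p!+3} ∉ L.
This is a contradiction; hence L is not regular.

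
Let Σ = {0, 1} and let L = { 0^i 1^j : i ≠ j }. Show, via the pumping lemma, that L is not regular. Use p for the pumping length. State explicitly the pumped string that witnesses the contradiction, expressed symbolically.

0^{p+p!} 1^{p+p!}

Assume L is regular. Let p be the pumping length given by the pumping lemma.
Choose w = 0^p 1^{p+p!}. Since p ≠ p+p!, w ∈ L; and |w| ≥ p.
By the pumping lemma, w = xyz with |xy| ≤ p and |y| ≥ 1.
Since the first p symbols of w are all 0's and |xy| ≤ p, y lies entirely in the leading 0-block: y = 0^k for some k with 1 ≤ k ≤ p.
Since 1 ≤ k ≤ p, k divides p!; set t = 1 + p!/k. Then xy^t z has p + (p!/k)·k = p + p! copies of 0. Now the 0-count equals the 1-count, so i ≠ j fails. So xy^t z = 0^{p+p!} 1^{p+p!} ∉ L.
This contradicts the pumping lemma, so L is not regular.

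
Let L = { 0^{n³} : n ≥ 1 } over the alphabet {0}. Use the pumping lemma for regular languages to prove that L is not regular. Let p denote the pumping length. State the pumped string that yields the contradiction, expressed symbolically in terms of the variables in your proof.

0^{p³+k}

Assume L is regular. Let p be the pumping length given by the pumping lemma.
Take w = 0^{p³} ∈ L with |w| = p³ ≥ p.
By the pumping lemma, w = xyz with |xy| ≤ p and y is nonempty.
Then y = 0^k for some k with 1 ≤ k ≤ p.
Pump with i = 2: xy^2z = 0^{p³+k}. Since 1 ≤ k ≤ p, p³ < p³+k ≤ p³+p < p³+3p²+3p+1 = (p+1)³, so p³+k is not a perfect cube. So xy^2z ∉ L.
This contradicts the pumping lemma, so L is not regular.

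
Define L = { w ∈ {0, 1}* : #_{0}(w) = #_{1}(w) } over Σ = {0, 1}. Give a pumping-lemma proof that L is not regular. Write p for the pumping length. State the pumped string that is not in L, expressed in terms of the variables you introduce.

0^{p+k} 1^p

Toward a contradiction, assume L is regular with pumping length p.
Choose w = 0^p 1^p ∈ L with |w| = 2p ≥ p.
Write w = xyz as guaranteed by the lemma, with |xy| ≤ p and y is nonempty.
Since the first p symbols of w are all 0's and |xy| ≤ p, y lies entirely in the leading 0-block: y = 0^k for some k with 1 ≤ k ≤ p.
Pump with i = 2: xy^2z = 0^{p+k} 1^p has p+k occurrences of 0 but only p of 1. Since k ≥ 1 the counts differ, so xy^2z ∉ L.
This contradicts the pumping lemma, so L is not regular.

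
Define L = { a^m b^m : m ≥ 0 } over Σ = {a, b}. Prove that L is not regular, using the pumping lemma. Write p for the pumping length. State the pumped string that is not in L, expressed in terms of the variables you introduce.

a^{p+k} b^p

Suppose for contradiction that L is regular, and let p be the pumping length.
Choose w = a^p b^p, which is in L with |w| = 2p ≥ p.
By the pumping lemma, w = xyz with |xy| ≤ p and y is nonempty.
Since the first p symbols of w are all a's and |xy| ≤ p, y lies entirely in the leading a-block: y = a^k for some k with 1 ≤ k ≤ p.
Pump with i = 2: xy^2z = a^{p+k} b^p. For this to lie in L we would need p = p+k, which forces k = 0. But k ≥ 1, so xy^2z ∉ L.
This is a contradiction; hence L is not regular.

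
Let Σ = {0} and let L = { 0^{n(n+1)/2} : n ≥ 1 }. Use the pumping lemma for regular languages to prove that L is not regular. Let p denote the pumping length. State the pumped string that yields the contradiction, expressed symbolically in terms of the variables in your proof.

Assume L is regular; let p be its pumping constant.
Take w = 0^{p(p+1)/2} ∈ L with |w| = p(p+1)/2 ≥ p.
The pumping lemma gives a decomposition w = xyz where |xy| ≤ p and y is nonempty.
Then y = 0^k for some k with 1 ≤ k ≤ p.
Pump with i = 2: xy^2z = 0^{p(p+1)/2+k}. Since 1 ≤ k ≤ p, p(p+1)/2 < p(p+1)/2+k ≤ p(p+1)/2+p < (p+1)(p+2)/2, so p(p+1)/2+k is strictly between consecutive triangular numbers. So xy^2z ∉ L.
This contradicts the pumping lemma, so L is not regular.

0^{p(p+1)/2+k}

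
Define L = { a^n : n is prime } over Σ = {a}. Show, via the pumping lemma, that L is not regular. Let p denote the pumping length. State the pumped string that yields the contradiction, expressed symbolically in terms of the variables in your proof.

a^{q(1+k)}

Assume L is regular. Let p be the pumping length given by the pumping lemma.
Let q be a prime with q ≥ p+2 (infinitely many primes exist), and take w = a^q ∈ L with |w| = q ≥ p.
By the pumping lemma, w = xyz with |xy| ≤ p and y is nonempty.
Then y = a^k for some k with 1 ≤ k ≤ p.
Since 1 ≤ k ≤ p, |xz| = q-k. Pump with i = q+1: |xy^{q+1}z| = (q-k)+(q+1)k = q+qk = q(1+k), which is composite (both factors ≥ 2). So xy^{q+1}z = a^{q(1+k)} ∉ L.
Contradiction. Therefore L is not regular.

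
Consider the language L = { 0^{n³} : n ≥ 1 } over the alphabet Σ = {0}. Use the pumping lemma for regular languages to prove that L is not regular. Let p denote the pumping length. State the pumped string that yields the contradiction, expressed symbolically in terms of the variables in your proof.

Assume L is regular; let p be its pumping constant.
Take w = 0^{p³} ∈ L with |w| = p³ ≥ p.
Write w = xyz as guaranteed by the lemma, with |xy| ≤ p and y is nonempty.
Then y = 0^k for some k with 1 ≤ k ≤ p.
Pump with i = 2: xy^2z = 0^{p³+k}. Since 1 ≤ k ≤ p, p³ < p³+k ≤ p³+p < p³+3p²+3p+1 = (p+1)³, so p³+k is not a perfect cube. So xy^2z ∉ L.
This is a contradiction; hence L is not regular.

0^{p³+k}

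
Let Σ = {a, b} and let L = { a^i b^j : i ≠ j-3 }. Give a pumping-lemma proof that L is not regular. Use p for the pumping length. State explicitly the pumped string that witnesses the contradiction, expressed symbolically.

a^{p+p!} b^{p+p!+3}

Toward a contradiction, assume L is regular with pumping length p.
Choose w = a^p b^{p+p!+3}. Since p ≠ (p+p!+3)-3 = p+p!, w ∈ L; and |w| ≥ p.
By the pumping lemma, w = xyz with |xy| ≤ p and y is nonempty.
Since the first p symbols of w are all a's and |xy| ≤ p, y lies entirely in the leading a-block: y = a^k for some k with 1 ≤ k ≤ p.
Since 1 ≤ k ≤ p, k divides p!; set t = 1 + p!/k. Then xy^t z has p + (p!/k)·k = p + p! copies of a. Now the a-count is p+p! and (b-count)-3 = (p+p!+3)-3 = p+p!, so i ≠ j-3 fails. So xy^t z = a^{p+p!} b^{p+p!+3} ∉ L.
This contradicts the pumping lemma, so L is not regular.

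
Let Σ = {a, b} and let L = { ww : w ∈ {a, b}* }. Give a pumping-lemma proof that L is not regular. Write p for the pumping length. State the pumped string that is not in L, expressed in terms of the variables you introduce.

Toward a contradiction, assume L is regular with pumping length p.
Take w = a^p b^p a^p b^p = uu where u = a^pb^p; then w ∈ L and |w| = 4p ≥ p.
The pumping lemma gives a decomposition w = xyz where |xy| ≤ p and |y| ≥ 1.
Since the first p symbols of w are all a's and |xy| ≤ p, y lies entirely in the leading a-block: y = a^k for some k with 1 ≤ k ≤ p.
Pump with i = 2: xy^2z = a^{p+k} b^p a^p b^p, of length 4p+k. Suppose this equals vv. The string starts with a and ends with b, so v does too; thus the boundary between the two copies of v is a b→a transition. There is exactly one such transition, at position 2p+k, so |v| = 2p+k and |vv| = 4p+2k ≠ 4p+k since k ≥ 1. So xy^2z ∉ L.
This is a contradiction; hence L is not regular.

a^{p+k} b^p a^p b^p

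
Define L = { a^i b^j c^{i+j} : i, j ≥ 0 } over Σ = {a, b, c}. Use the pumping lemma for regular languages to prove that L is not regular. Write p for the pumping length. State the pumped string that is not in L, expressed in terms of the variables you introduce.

Toward a contradiction, assume L is regular with pumping length p.
Take w = a^p b^p c^{2p} ∈ L (with i=j=p, i+j=2p), |w| = 4p ≥ p.
By the pumping lemma, w = xyz with |xy| ≤ p and y is nonempty.
The first p characters of w are a's, so xy (and hence y) consists only of a's. Write y = a^k, 1 ≤ k ≤ p.
Consider xy^2z = a^{p+k} b^p c^{2p}. Now the a- and b-counts sum to 2p+k, but the c-count is 2p ≠ 2p+k. So xy^2z ∉ L.
This contradicts the pumping lemma, so L is not regular.

a^{p+k} b^p c^{2p}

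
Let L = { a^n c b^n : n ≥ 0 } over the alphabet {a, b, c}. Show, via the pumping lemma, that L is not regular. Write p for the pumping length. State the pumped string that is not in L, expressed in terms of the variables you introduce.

Assume L is regular. Let p be the pumping length given by the pumping lemma.
Take w = a^p c b^p ∈ L with |w| = 2p+1 ≥ p.
Write w = xyz as guaranteed by the lemma, with |xy| ≤ p and |y| > 0.
The first p characters of w are a's, so xy (and hence y) consists only of a's. Write y = a^k, 1 ≤ k ≤ p.
Pump with i = 2: xy^2z = a^{p+k} c b^p, which would require p+k = p. But k ≥ 1, so xy^2z ∉ L.
This is a contradiction; hence L is not regular.

a^{p+k} c b^p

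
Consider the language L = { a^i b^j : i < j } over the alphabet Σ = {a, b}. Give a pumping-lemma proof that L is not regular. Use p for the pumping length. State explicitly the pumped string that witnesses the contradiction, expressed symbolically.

a^{p+k} b^{p+1}

Toward a contradiction, assume L is regular with pumping length p.
Choose w = a^p b^{p+1} ∈ L, with |w| = 2p+1 ≥ p.
By the pumping lemma, w = xyz with |xy| ≤ p and y is nonempty.
Because |xy| ≤ p and w begins with p copies of a, we have y = a^k with 1 ≤ k ≤ p.
Consider xy^2z = a^{p+k} b^{p+1}. Since k ≥ 1, the a-count p+k is at least p+1, so i < j fails; thus xy^2z ∉ L.
Contradiction. Therefore L is not regular.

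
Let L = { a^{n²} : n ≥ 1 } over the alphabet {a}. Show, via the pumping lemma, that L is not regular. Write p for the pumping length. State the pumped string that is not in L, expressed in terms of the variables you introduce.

Assume L is regular. Let p be the pumping length given by the pumping lemma.
Take w = a^{p²} ∈ L with |w| = p² ≥ p.
By the pumping lemma, w = xyz with |xy| ≤ p and |y| > 0.
Then y = a^k for some k with 1 ≤ k ≤ p.
Pump with i = 2: xy^2z = a^{p²+k}. Since 1 ≤ k ≤ p, p² < p²+k ≤ p²+p < (p+1)², so p²+k lies strictly between consecutive squares and is not a perfect square. So xy^2z ∉ L.
Contradiction. Therefore L is not regular.

a^{p²+k}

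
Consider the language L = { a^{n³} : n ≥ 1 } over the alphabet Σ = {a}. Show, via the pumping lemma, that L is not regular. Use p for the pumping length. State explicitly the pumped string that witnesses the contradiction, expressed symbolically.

Assume L is regular. Let p be the pumping length given by the pumping lemma.
Take w = a^{p³} ∈ L with |w| = p³ ≥ p.
The pumping lemma gives a decomposition w = xyz where |xy| ≤ p and |y| ≥ 1.
Then y = a^k for some k with 1 ≤ k ≤ p.
Pump with i = 2: xy^2z = a^{p³+k}. Since 1 ≤ k ≤ p, p³ < p³+k ≤ p³+p < p³+3p²+3p+1 = (p+1)³, so p³+k is not a perfect cube. So xy^2z ∉ L.
This contradicts the pumping lemma, so L is not regular.

a^{p³+k}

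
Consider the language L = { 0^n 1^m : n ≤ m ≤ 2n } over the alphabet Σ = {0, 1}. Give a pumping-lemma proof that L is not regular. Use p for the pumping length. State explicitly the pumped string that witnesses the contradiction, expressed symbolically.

0^{p+k} 1^p

Suppose for contradiction that L is regular, and let p be the pumping length.
Take w = 0^p 1^p ∈ L (since p ≤ p ≤ 2p), with |w| = 2p ≥ p.
Write w = xyz as guaranteed by the lemma, with |xy| ≤ p and y is nonempty.
The first p characters of w are 0's, so xy (and hence y) consists only of 0's. Write y = 0^k, 1 ≤ k ≤ p.
Pump with i = 2: xy^2z = 0^{p+k} 1^p. Now n = p+k > p = m, so the condition n ≤ m fails. Thus xy^2z ∉ L.
This contradicts the pumping lemma, so L is not regular.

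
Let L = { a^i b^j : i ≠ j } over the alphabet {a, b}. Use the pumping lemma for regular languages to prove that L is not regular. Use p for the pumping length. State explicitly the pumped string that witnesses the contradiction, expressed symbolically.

a^{p+p!} b^{p+p!}

Assume L is regular; let p be its pumping constant.
Choose w = a^p b^{p+p!}. Since p ≠ p+p!, w ∈ L; and |w| ≥ p.
Write w = xyz as guaranteed by the lemma, with |xy| ≤ p and y is nonempty.
Because |xy| ≤ p and w begins with p copies of a, we have y = a^k with 1 ≤ k ≤ p.
Since 1 ≤ k ≤ p, k divides p!; set t = 1 + p!/k. Then xy^t z has p + (p!/k)·k = p + p! copies of a. Now the a-count equals the b-count, so i ≠ j fails. So xy^t z = a^{p+p!} b^{p+p!} ∉ L.
This contradicts the pumping lemma, so L is not regular.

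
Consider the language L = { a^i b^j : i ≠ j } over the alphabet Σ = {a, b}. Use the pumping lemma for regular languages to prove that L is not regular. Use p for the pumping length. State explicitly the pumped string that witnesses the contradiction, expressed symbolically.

Toward a contradiction, assume L is regular with pumping length p.
Choose w = a^p b^{p+p!}. Since p ≠ p+p!, w ∈ L; and |w| ≥ p.
The pumping lemma gives a decomposition w = xyz where |xy| ≤ p and |y| > 0.
The first p characters of w are a's, so xy (and hence y) consists only of a's. Write y = a^k, 1 ≤ k ≤ p.
Since 1 ≤ k ≤ p, k divides p!; set t = 1 + p!/k. Then xy^t z has p + (p!/k)·k = p + p! copies of a. Now the a-count equals the b-count, so i ≠ j fails. So xy^t z = a^{p+p!} b^{p+p!} ∉ L.
This contradicts the pumping lemma, so L is not regular.

a^{p+p!} b^{p+p!}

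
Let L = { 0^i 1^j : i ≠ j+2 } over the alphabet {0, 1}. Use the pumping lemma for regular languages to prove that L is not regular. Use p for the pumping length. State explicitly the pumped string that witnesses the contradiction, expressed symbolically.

Assume L is regular. Let p be the pumping length given by the pumping lemma.
Choose w = 0^p 1^{p+p!-2}. Since p ≠ (p+p!-2)+2 = p+p!, w ∈ L; and |w| ≥ p.
Write w = xyz as guaranteed by the lemma, with |xy| ≤ p and |y| > 0.
The first p characters of w are 0's, so xy (and hence y) consists only of 0's. Write y = 0^k, 1 ≤ k ≤ p.
Since 1 ≤ k ≤ p, k divides p!; set t = 1 + p!/k. Then xy^t z has p + (p!/k)·k = p + p! copies of 0. Now the 0-count is p+p! and (1-count)+2 = (p+p!-2)+2 = p+p!, so i ≠ j+2 fails. So xy^t z = 0^{p+p!} 1^{p+p!-2} ∉ L.
This is a contradiction; hence L is not regular.

0^{p+p!} 1^{p+p!-2}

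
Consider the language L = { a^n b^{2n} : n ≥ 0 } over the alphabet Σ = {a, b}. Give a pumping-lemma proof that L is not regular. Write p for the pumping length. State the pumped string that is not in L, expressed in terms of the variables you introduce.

Suppose for contradiction that L is regular, and let p be the pumping length.
Take w = a^p b^{2p}. Then w ∈ L and |w| = 3p ≥ p.
The pumping lemma gives a decomposition w = xyz where |xy| ≤ p and |y| > 0.
Because |xy| ≤ p and w begins with p copies of a, we have y = a^k with 1 ≤ k ≤ p.
Pump with i = 2: xy^2z = a^{p+k} b^{2p}. For this to lie in L we would need 2p = 2(p+k), which forces k = 0. But k ≥ 1, so xy^2z ∉ L.
This is a contradiction; hence L is not regular.

a^{p+k} b^{2p}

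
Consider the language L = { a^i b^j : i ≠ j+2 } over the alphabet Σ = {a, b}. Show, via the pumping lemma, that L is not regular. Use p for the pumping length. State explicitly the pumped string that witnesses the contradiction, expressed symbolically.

Suppose for contradiction that L is regular, and let p be the pumping length.
Choose w = a^p b^{p+p!-2}. Since p ≠ (p+p!-2)+2 = p+p!, w ∈ L; and |w| ≥ p.
Write w = xyz as guaranteed by the lemma, with |xy| ≤ p and y is nonempty.
Because |xy| ≤ p and w begins with p copies of a, we have y = a^k with 1 ≤ k ≤ p.
Since 1 ≤ k ≤ p, k divides p!; set t = 1 + p!/k. Then xy^t z has p + (p!/k)·k = p + p! copies of a. Now the a-count is p+p! and (b-count)+2 = (p+p!-2)+2 = p+p!, so i ≠ j+2 fails. So xy^t z = a^{p+p!} b^{p+p!-2} ∉ L.
This is a contradiction; hence L is not regular.

a^{p+p!} b^{p+p!-2}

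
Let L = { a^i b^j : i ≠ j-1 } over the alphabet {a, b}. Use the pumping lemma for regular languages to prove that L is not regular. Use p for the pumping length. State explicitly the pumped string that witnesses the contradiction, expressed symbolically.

Assume L is regular; let p be its pumping constant.
Choose w = a^p b^{p+p!+1}. Since p ≠ (p+p!+1)-1 = p+p!, w ∈ L; and |w| ≥ p.
By the pumping lemma, w = xyz with |xy| ≤ p and |y| > 0.
Since the first p symbols of w are all a's and |xy| ≤ p, y lies entirely in the leading a-block: y = a^k for some k with 1 ≤ k ≤ p.
Since 1 ≤ k ≤ p, k divides p!; set t = 1 + p!/k. Then xy^t z has p + (p!/k)·k = p + p! copies of a. Now the a-count is p+p! and (b-count)-1 = (p+p!+1)-1 = p+p!, so i ≠ j-1 fails. So xy^t z = a^{p+p!} b^{p+p!+1} ∉ L.
This is a contradiction; hence L is not regular.

a^{p+p!} b^{p+p!+1}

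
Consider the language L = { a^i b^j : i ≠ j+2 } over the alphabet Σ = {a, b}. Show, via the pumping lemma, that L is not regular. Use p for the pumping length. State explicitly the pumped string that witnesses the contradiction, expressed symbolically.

a^{p+p!} b^{p+p!-2}

Assume L is regular. Let p be the pumping length given by the pumping lemma.
Choose w = a^p b^{p+p!-2}. Since p ≠ (p+p!-2)+2 = p+p!, w ∈ L; and |w| ≥ p.
Write w = xyz as guaranteed by the lemma, with |xy| ≤ p and y is nonempty.
Since the first p symbols of w are all a's and |xy| ≤ p, y lies entirely in the leading a-block: y = a^k for some k with 1 ≤ k ≤ p.
Since 1 ≤ k ≤ p, k divides p!; set t = 1 + p!/k. Then xy^t z has p + (p!/k)·k = p + p! copies of a. Now the a-count is p+p! and (b-count)+2 = (p+p!-2)+2 = p+p!, so i ≠ j+2 fails. So xy^t z = a^{p+p!} b^{p+p!-2} ∉ L.
This is a contradiction; hence L is not regular.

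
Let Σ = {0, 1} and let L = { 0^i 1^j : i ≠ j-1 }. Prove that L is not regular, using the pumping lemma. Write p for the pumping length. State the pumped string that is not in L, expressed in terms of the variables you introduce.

Suppose for contradiction that L is regular, and let p be the pumping length.
Choose w = 0^p 1^{p+p!+1}. Since p ≠ (p+p!+1)-1 = p+p!, w ∈ L; and |w| ≥ p.
Write w = xyz as guaranteed by the lemma, with |xy| ≤ p and |y| > 0.
The first p characters of w are 0's, so xy (and hence y) consists only of 0's. Write y = 0^k, 1 ≤ k ≤ p.
Since 1 ≤ k ≤ p, k divides p!; set t = 1 + p!/k. Then xy^t z has p + (p!/k)·k = p + p! copies of 0. Now the 0-count is p+p! and (1-count)-1 = (p+p!+1)-1 = p+p!, so i ≠ j-1 fails. So xy^t z = 0^{p+p!} 1^{p+p!+1} ∉ L.
Contradiction. Therefore L is not regular.

0^{p+p!} 1^{p+p!+1}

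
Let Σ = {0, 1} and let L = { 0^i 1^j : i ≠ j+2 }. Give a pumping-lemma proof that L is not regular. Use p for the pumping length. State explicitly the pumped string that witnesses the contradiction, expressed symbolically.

0^{p+p!} 1^{p+p!-2}

Assume L is regular; let p be its pumping constant.
Choose w = 0^p 1^{p+p!-2}. Since p ≠ (p+p!-2)+2 = p+p!, w ∈ L; and |w| ≥ p.
The pumping lemma gives a decomposition w = xyz where |xy| ≤ p and y is nonempty.
Since the first p symbols of w are all 0's and |xy| ≤ p, y lies entirely in the leading 0-block: y = 0^k for some k with 1 ≤ k ≤ p.
Since 1 ≤ k ≤ p, k divides p!; set t = 1 + p!/k. Then xy^t z has p + (p!/k)·k = p + p! copies of 0. Now the 0-count is p+p! and (1-count)+2 = (p+p!-2)+2 = p+p!, so i ≠ j+2 fails. So xy^t z = 0^{p+p!} 1^{p+p!-2} ∉ L.
This is a contradiction; hence L is not regular.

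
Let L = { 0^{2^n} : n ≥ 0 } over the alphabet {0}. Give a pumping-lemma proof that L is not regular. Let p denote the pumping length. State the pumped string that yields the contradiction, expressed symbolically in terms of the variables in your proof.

0^{2^p+k}

Toward a contradiction, assume L is regular with pumping length p.
Take w = 0^{2^p} ∈ L with |w| = 2^p ≥ p.
Write w = xyz as guaranteed by the lemma, with |xy| ≤ p and |y| ≥ 1.
Then y = 0^k for some k with 1 ≤ k ≤ p.
Pump with i = 2: xy^2z = 0^{2^p+k}. Since 1 ≤ k ≤ p < 2^p, we have 2^p < 2^p+k < 2^{p+1}, so 2^p+k is not a power of 2. So xy^2z ∉ L.
This contradicts the pumping lemma, so L is not regular.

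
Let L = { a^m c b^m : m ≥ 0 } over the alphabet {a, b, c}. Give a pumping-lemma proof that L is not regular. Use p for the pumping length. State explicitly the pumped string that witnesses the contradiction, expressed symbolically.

a^{p+k} c b^p

Toward a contradiction, assume L is regular with pumping length p.
Take w = a^p c b^p ∈ L with |w| = 2p+1 ≥ p.
The pumping lemma gives a decomposition w = xyz where |xy| ≤ p and |y| ≥ 1.
Because |xy| ≤ p and w begins with p copies of a, we have y = a^k with 1 ≤ k ≤ p.
Pump with i = 2: xy^2z = a^{p+k} c b^p, which would require p+k = p. But k ≥ 1, so xy^2z ∉ L.
This contradicts the pumping lemma, so L is not regular.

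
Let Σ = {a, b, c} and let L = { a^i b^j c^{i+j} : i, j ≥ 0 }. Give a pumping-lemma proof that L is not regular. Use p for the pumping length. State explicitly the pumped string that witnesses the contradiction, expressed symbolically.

a^{p+k} b^p c^{2p}

Suppose for contradiction that L is regular, and let p be the pumping length.
Take w = a^p b^p c^{2p} ∈ L (with i=j=p, i+j=2p), |w| = 4p ≥ p.
By the pumping lemma, w = xyz with |xy| ≤ p and y is nonempty.
The first p characters of w are a's, so xy (and hence y) consists only of a's. Write y = a^k, 1 ≤ k ≤ p.
Consider xy^2z = a^{p+k} b^p c^{2p}. Now the a- and b-counts sum to 2p+k, but the c-count is 2p ≠ 2p+k. So xy^2z ∉ L.
This contradicts the pumping lemma, so L is not regular.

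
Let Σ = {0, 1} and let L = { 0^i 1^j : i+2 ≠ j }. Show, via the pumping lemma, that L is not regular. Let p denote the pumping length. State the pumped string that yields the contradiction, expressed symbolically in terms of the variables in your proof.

Assume L is regular; let p be its pumping constant.
Choose w = 0^p 1^{p+p!+2}. Since p ≠ (p+p!+2)-2 = p+p!, w ∈ L; and |w| ≥ p.
The pumping lemma gives a decomposition w = xyz where |xy| ≤ p and y is nonempty.
The first p characters of w are 0's, so xy (and hence y) consists only of 0's. Write y = 0^k, 1 ≤ k ≤ p.
Since 1 ≤ k ≤ p, k divides p!; set t = 1 + p!/k. Then xy^t z has p + (p!/k)·k = p + p! copies of 0. Now the 0-count is p+p! and (1-count)-2 = (p+p!+2)-2 = p+p!, so i+2 ≠ j fails. So xy^t z = 0^{p+p!} 1^{p+p!+2} ∉ L.
This is a contradiction; hence L is not regular.

0^{p+p!} 1^{p+p!+2}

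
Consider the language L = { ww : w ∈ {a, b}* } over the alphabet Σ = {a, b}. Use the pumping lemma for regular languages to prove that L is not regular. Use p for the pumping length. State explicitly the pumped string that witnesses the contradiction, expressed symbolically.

a^{p+k} b^p a^p b^p

Suppose for contradiction that L is regular, and let p be the pumping length.
Take w = a^p b^p a^p b^p = uu where u = a^pb^p; then w ∈ L and |w| = 4p ≥ p.
Write w = xyz as guaranteed by the lemma, with |xy| ≤ p and y is nonempty.
Because |xy| ≤ p and w begins with p copies of a, we have y = a^k with 1 ≤ k ≤ p.
Pump with i = 2: xy^2z = a^{p+k} b^p a^p b^p, of length 4p+k. Suppose this equals vv. The string starts with a and ends with b, so v does too; thus the boundary between the two copies of v is a b→a transition. There is exactly one such transition, at position 2p+k, so |v| = 2p+k and |vv| = 4p+2k ≠ 4p+k since k ≥ 1. So xy^2z ∉ L.
This is a contradiction; hence L is not regular.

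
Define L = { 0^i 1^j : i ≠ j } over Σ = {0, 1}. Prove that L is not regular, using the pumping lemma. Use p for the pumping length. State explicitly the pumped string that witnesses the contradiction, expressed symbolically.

Assume L is regular; let p be its pumping constant.
Choose w = 0^p 1^{p+p!}. Since p ≠ p+p!, w ∈ L; and |w| ≥ p.
By the pumping lemma, w = xyz with |xy| ≤ p and |y| > 0.
The first p characters of w are 0's, so xy (and hence y) consists only of 0's. Write y = 0^k, 1 ≤ k ≤ p.
Since 1 ≤ k ≤ p, k divides p!; set t = 1 + p!/k. Then xy^t z has p + (p!/k)·k = p + p! copies of 0. Now the 0-count equals the 1-count, so i ≠ j fails. So xy^t z = 0^{p+p!} 1^{p+p!} ∉ L.
Contradiction. Therefore L is not regular.

0^{p+p!} 1^{p+p!}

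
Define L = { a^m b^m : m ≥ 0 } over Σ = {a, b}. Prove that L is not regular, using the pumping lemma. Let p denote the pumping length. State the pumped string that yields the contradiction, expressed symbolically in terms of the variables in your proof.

Suppose for contradiction that L is regular, and let p be the pumping length.
Let w = a^p b^p ∈ L; note |w| = 2p ≥ p.
Write w = xyz as guaranteed by the lemma, with |xy| ≤ p and y is nonempty.
The first p characters of w are a's, so xy (and hence y) consists only of a's. Write y = a^k, 1 ≤ k ≤ p.
Pump with i = 2: xy^2z = a^{p+k} b^p. For this to lie in L we would need p = p+k, which forces k = 0. But k ≥ 1, so xy^2z ∉ L.
Contradiction. Therefore L is not regular.

a^{p+k} b^p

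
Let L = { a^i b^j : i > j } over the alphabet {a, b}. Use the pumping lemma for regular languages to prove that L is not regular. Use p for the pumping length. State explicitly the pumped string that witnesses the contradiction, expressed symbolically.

Toward a contradiction, assume L is regular with pumping length p.
Choose w = a^{p+1} b^p ∈ L, with |w| = 2p+1 ≥ p.
The pumping lemma gives a decomposition w = xyz where |xy| ≤ p and |y| > 0.
The first p characters of w are a's, so xy (and hence y) consists only of a's. Write y = a^k, 1 ≤ k ≤ p.
Consider xy^0z = xz = a^{p+1-k} b^p. Since k ≥ 1, the a-count p+1-k is at most p, so i > j fails; thus xz ∉ L.
This contradicts the pumping lemma, so L is not regular.

a^{p+1-k} b^p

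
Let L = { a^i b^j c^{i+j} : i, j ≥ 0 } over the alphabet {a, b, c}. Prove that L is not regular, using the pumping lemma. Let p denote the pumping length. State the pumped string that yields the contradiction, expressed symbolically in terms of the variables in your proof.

Assume L is regular; let p be its pumping constant.
Take w = a^p b^p c^{2p} ∈ L (with i=j=p, i+j=2p), |w| = 4p ≥ p.
Write w = xyz as guaranteed by the lemma, with |xy| ≤ p and y is nonempty.
Since the first p symbols of w are all a's and |xy| ≤ p, y lies entirely in the leading a-block: y = a^k for some k with 1 ≤ k ≤ p.
Consider xy^2z = a^{p+k} b^p c^{2p}. Now the a- and b-counts sum to 2p+k, but the c-count is 2p ≠ 2p+k. So xy^2z ∉ L.
Contradiction. Therefore L is not regular.

a^{p+k} b^p c^{2p}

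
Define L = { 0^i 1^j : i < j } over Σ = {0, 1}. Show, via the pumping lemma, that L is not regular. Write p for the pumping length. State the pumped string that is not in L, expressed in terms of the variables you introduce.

0^{p+k} 1^{p+1}

Assume L is regular. Let p be the pumping length given by the pumping lemma.
Choose w = 0^p 1^{p+1} ∈ L, with |w| = 2p+1 ≥ p.
Write w = xyz as guaranteed by the lemma, with |xy| ≤ p and |y| ≥ 1.
Since the first p symbols of w are all 0's and |xy| ≤ p, y lies entirely in the leading 0-block: y = 0^k for some k with 1 ≤ k ≤ p.
Consider xy^2z = 0^{p+k} 1^{p+1}. Since k ≥ 1, the 0-count p+k is at least p+1, so i < j fails; thus xy^2z ∉ L.
This is a contradiction; hence L is not regular.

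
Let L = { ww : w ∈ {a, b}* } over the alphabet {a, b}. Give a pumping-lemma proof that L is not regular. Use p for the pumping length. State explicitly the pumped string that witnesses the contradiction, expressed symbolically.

a^{p+k} b^p a^p b^p

Toward a contradiction, assume L is regular with pumping length p.
Take w = a^p b^p a^p b^p = uu where u = a^pb^p; then w ∈ L and |w| = 4p ≥ p.
The pumping lemma gives a decomposition w = xyz where |xy| ≤ p and |y| ≥ 1.
Since the first p symbols of w are all a's and |xy| ≤ p, y lies entirely in the leading a-block: y = a^k for some k with 1 ≤ k ≤ p.
Pump with i = 2: xy^2z = a^{p+k} b^p a^p b^p, of length 4p+k. Suppose this equals vv. The string starts with a and ends with b, so v does too; thus the boundary between the two copies of v is a b→a transition. There is exactly one such transition, at position 2p+k, so |v| = 2p+k and |vv| = 4p+2k ≠ 4p+k since k ≥ 1. So xy^2z ∉ L.
This is a contradiction; hence L is not regular.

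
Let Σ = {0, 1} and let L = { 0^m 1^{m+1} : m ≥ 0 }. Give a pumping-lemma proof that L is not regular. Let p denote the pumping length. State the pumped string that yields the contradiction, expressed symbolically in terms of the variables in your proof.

0^{p+k} 1^{p+1}

Assume L is regular; let p be its pumping constant.
Take w = 0^p 1^{p+1}. Then w ∈ L and |w| = 2p+1 ≥ p.
Write w = xyz as guaranteed by the lemma, with |xy| ≤ p and y is nonempty.
Since the first p symbols of w are all 0's and |xy| ≤ p, y lies entirely in the leading 0-block: y = 0^k for some k with 1 ≤ k ≤ p.
Pump with i = 2: xy^2z = 0^{p+k} 1^{p+1}. For this to lie in L we would need p+1 = (p+k)+1, which forces k = 0. But k ≥ 1, so xy^2z ∉ L.
Contradiction. Therefore L is not regular.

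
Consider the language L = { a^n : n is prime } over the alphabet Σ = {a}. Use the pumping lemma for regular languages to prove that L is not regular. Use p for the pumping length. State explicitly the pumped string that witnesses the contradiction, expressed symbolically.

Assume L is regular. Let p be the pumping length given by the pumping lemma.
Let q be a prime with q ≥ p+2 (infinitely many primes exist), and take w = a^q ∈ L with |w| = q ≥ p.
Write w = xyz as guaranteed by the lemma, with |xy| ≤ p and y is nonempty.
Then y = a^k for some k with 1 ≤ k ≤ p.
Since 1 ≤ k ≤ p, |xz| = q-k. Pump with i = q+1: |xy^{q+1}z| = (q-k)+(q+1)k = q+qk = q(1+k), which is composite (both factors ≥ 2). So xy^{q+1}z = a^{q(1+k)} ∉ L.
Contradiction. Therefore L is not regular.

a^{q(1+k)}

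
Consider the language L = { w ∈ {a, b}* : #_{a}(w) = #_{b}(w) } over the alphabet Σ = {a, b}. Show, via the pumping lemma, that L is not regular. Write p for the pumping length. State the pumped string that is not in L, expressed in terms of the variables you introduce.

Suppose for contradiction that L is regular, and let p be the pumping length.
Choose w = a^p b^p ∈ L with |w| = 2p ≥ p.
Write w = xyz as guaranteed by the lemma, with |xy| ≤ p and |y| > 0.
The first p characters of w are a's, so xy (and hence y) consists only of a's. Write y = a^k, 1 ≤ k ≤ p.
Pump with i = 2: xy^2z = a^{p+k} b^p has p+k occurrences of a but only p of b. Since k ≥ 1 the counts differ, so xy^2z ∉ L.
This is a contradiction; hence L is not regular.

a^{p+k} b^p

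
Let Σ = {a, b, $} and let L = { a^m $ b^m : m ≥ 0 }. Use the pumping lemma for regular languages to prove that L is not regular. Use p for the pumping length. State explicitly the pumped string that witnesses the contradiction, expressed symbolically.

a^{p+k} $ b^p

Toward a contradiction, assume L is regular with pumping length p.
Take w = a^p $ b^p ∈ L with |w| = 2p+1 ≥ p.
By the pumping lemma, w = xyz with |xy| ≤ p and |y| ≥ 1.
Because |xy| ≤ p and w begins with p copies of a, we have y = a^k with 1 ≤ k ≤ p.
Pump with i = 2: xy^2z = a^{p+k} $ b^p, which would require p+k = p. But k ≥ 1, so xy^2z ∉ L.
This contradicts the pumping lemma, so L is not regular.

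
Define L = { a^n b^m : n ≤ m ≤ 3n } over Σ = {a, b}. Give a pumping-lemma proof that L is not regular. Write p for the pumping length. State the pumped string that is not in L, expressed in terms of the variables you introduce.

a^{p+k} b^p

Assume L is regular; let p be its pumping constant.
Take w = a^p b^p ∈ L (since p ≤ p ≤ 3p), with |w| = 2p ≥ p.
Write w = xyz as guaranteed by the lemma, with |xy| ≤ p and |y| > 0.
Since the first p symbols of w are all a's and |xy| ≤ p, y lies entirely in the leading a-block: y = a^k for some k with 1 ≤ k ≤ p.
Pump with i = 2: xy^2z = a^{p+k} b^p. Now n = p+k > p = m, so the condition n ≤ m fails. Thus xy^2z ∉ L.
This contradicts the pumping lemma, so L is not regular.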